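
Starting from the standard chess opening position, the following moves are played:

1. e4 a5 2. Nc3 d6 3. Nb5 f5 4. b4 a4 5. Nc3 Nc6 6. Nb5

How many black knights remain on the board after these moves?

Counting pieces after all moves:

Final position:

  a b c d e f g h
  ─────────────────
8│♜ · ♝ ♛ ♚ ♝ ♞ ♜│8
7│· ♟ ♟ · ♟ · ♟ ♟│7
6│· · ♞ ♟ · · · ·│6
5│· ♘ · · · ♟ · ·│5
4│♟ ♙ · · ♙ · · ·│4
3│· · · · · · · ·│3
2│♙ · ♙ ♙ · ♙ ♙ ♙│2
1│♖ · ♗ ♕ ♔ ♗ ♘ ♖│1
  ─────────────────
  a b c d e f g h


2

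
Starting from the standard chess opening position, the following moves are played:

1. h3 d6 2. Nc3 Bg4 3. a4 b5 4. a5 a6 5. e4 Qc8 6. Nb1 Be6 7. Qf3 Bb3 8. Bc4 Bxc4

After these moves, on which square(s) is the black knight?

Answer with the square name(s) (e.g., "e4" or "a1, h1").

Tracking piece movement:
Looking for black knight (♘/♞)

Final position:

  a b c d e f g h
  ─────────────────
8│♜ ♞ ♛ · ♚ ♝ ♞ ♜│8
7│· · ♟ · ♟ ♟ ♟ ♟│7
6│♟ · · ♟ · · · ·│6
5│♙ ♟ · · · · · ·│5
4│· · ♝ · ♙ · · ·│4
3│· · · · · ♕ · ♙│3
2│· ♙ ♙ ♙ · ♙ ♙ ·│2
1│♖ ♘ ♗ · ♔ · ♘ ♖│1
  ─────────────────
  a b c d e f g h


b8, g8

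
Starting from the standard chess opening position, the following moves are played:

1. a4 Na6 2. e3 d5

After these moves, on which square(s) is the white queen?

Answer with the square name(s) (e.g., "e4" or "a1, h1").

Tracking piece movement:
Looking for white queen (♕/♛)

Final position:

  a b c d e f g h
  ─────────────────
8│♜ · ♝ ♛ ♚ ♝ ♞ ♜│8
7│♟ ♟ ♟ · ♟ ♟ ♟ ♟│7
6│♞ · · · · · · ·│6
5│· · · ♟ · · · ·│5
4│♙ · · · · · · ·│4
3│· · · · ♙ · · ·│3
2│· ♙ ♙ ♙ · ♙ ♙ ♙│2
1│♖ ♘ ♗ ♕ ♔ ♗ ♘ ♖│1
  ─────────────────
  a b c d e f g h


d1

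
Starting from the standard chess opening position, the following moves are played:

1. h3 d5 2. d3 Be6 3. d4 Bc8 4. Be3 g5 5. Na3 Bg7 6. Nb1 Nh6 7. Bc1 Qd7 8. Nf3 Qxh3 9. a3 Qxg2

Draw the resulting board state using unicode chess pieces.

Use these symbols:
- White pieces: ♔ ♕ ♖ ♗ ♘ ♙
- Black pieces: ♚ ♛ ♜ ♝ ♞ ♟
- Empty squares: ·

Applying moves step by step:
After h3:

♜ ♞ ♝ ♛ ♚ ♝ ♞ ♜
♟ ♟ ♟ ♟ ♟ ♟ ♟ ♟
· · · · · · · ·
· · · · · · · ·
· · · · · · · ·
· · · · · · · ♙
♙ ♙ ♙ ♙ ♙ ♙ ♙ ·
♖ ♘ ♗ ♕ ♔ ♗ ♘ ♖


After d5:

♜ ♞ ♝ ♛ ♚ ♝ ♞ ♜
♟ ♟ ♟ · ♟ ♟ ♟ ♟
· · · · · · · ·
· · · ♟ · · · ·
· · · · · · · ·
· · · · · · · ♙
♙ ♙ ♙ ♙ ♙ ♙ ♙ ·
♖ ♘ ♗ ♕ ♔ ♗ ♘ ♖


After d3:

♜ ♞ ♝ ♛ ♚ ♝ ♞ ♜
♟ ♟ ♟ · ♟ ♟ ♟ ♟
· · · · · · · ·
· · · ♟ · · · ·
· · · · · · · ·
· · · ♙ · · · ♙
♙ ♙ ♙ · ♙ ♙ ♙ ·
♖ ♘ ♗ ♕ ♔ ♗ ♘ ♖


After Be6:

♜ ♞ · ♛ ♚ ♝ ♞ ♜
♟ ♟ ♟ · ♟ ♟ ♟ ♟
· · · · ♝ · · ·
· · · ♟ · · · ·
· · · · · · · ·
· · · ♙ · · · ♙
♙ ♙ ♙ · ♙ ♙ ♙ ·
♖ ♘ ♗ ♕ ♔ ♗ ♘ ♖


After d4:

♜ ♞ · ♛ ♚ ♝ ♞ ♜
♟ ♟ ♟ · ♟ ♟ ♟ ♟
· · · · ♝ · · ·
· · · ♟ · · · ·
· · · ♙ · · · ·
· · · · · · · ♙
♙ ♙ ♙ · ♙ ♙ ♙ ·
♖ ♘ ♗ ♕ ♔ ♗ ♘ ♖


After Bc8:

♜ ♞ ♝ ♛ ♚ ♝ ♞ ♜
♟ ♟ ♟ · ♟ ♟ ♟ ♟
· · · · · · · ·
· · · ♟ · · · ·
· · · ♙ · · · ·
· · · · · · · ♙
♙ ♙ ♙ · ♙ ♙ ♙ ·
♖ ♘ ♗ ♕ ♔ ♗ ♘ ♖


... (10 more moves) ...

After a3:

♜ ♞ ♝ · ♚ · · ♜
♟ ♟ ♟ · ♟ ♟ ♝ ♟
· · · · · · · ♞
· · · ♟ · · ♟ ·
· · · ♙ · · · ·
♙ · · · · ♘ · ♛
· ♙ ♙ · ♙ ♙ ♙ ·
♖ ♘ ♗ ♕ ♔ ♗ · ♖


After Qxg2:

♜ ♞ ♝ · ♚ · · ♜
♟ ♟ ♟ · ♟ ♟ ♝ ♟
· · · · · · · ♞
· · · ♟ · · ♟ ·
· · · ♙ · · · ·
♙ · · · · ♘ · ·
· ♙ ♙ · ♙ ♙ ♛ ·
♖ ♘ ♗ ♕ ♔ ♗ · ♖



  a b c d e f g h
  ─────────────────
8│♜ ♞ ♝ · ♚ · · ♜│8
7│♟ ♟ ♟ · ♟ ♟ ♝ ♟│7
6│· · · · · · · ♞│6
5│· · · ♟ · · ♟ ·│5
4│· · · ♙ · · · ·│4
3│♙ · · · · ♘ · ·│3
2│· ♙ ♙ · ♙ ♙ ♛ ·│2
1│♖ ♘ ♗ ♕ ♔ ♗ · ♖│1
  ─────────────────
  a b c d e f g h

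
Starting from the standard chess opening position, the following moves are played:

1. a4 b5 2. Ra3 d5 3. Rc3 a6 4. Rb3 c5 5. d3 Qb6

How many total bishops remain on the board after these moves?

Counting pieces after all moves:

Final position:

  a b c d e f g h
  ─────────────────
8│♜ ♞ ♝ · ♚ ♝ ♞ ♜│8
7│· · · · ♟ ♟ ♟ ♟│7
6│♟ ♛ · · · · · ·│6
5│· ♟ ♟ ♟ · · · ·│5
4│♙ · · · · · · ·│4
3│· ♖ · ♙ · · · ·│3
2│· ♙ ♙ · ♙ ♙ ♙ ♙│2
1│· ♘ ♗ ♕ ♔ ♗ ♘ ♖│1
  ─────────────────
  a b c d e f g h


4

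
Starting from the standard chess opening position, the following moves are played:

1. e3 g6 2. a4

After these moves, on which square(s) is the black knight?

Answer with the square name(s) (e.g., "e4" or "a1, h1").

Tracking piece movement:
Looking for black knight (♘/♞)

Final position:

  a b c d e f g h
  ─────────────────
8│♜ ♞ ♝ ♛ ♚ ♝ ♞ ♜│8
7│♟ ♟ ♟ ♟ ♟ ♟ · ♟│7
6│· · · · · · ♟ ·│6
5│· · · · · · · ·│5
4│♙ · · · · · · ·│4
3│· · · · ♙ · · ·│3
2│· ♙ ♙ ♙ · ♙ ♙ ♙│2
1│♖ ♘ ♗ ♕ ♔ ♗ ♘ ♖│1
  ─────────────────
  a b c d e f g h


b8, g8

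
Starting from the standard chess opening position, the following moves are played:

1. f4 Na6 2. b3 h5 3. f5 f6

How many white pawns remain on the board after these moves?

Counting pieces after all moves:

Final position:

  a b c d e f g h
  ─────────────────
8│♜ · ♝ ♛ ♚ ♝ ♞ ♜│8
7│♟ ♟ ♟ ♟ ♟ · ♟ ·│7
6│♞ · · · · ♟ · ·│6
5│· · · · · ♙ · ♟│5
4│· · · · · · · ·│4
3│· ♙ · · · · · ·│3
2│♙ · ♙ ♙ ♙ · ♙ ♙│2
1│♖ ♘ ♗ ♕ ♔ ♗ ♘ ♖│1
  ─────────────────
  a b c d e f g h


8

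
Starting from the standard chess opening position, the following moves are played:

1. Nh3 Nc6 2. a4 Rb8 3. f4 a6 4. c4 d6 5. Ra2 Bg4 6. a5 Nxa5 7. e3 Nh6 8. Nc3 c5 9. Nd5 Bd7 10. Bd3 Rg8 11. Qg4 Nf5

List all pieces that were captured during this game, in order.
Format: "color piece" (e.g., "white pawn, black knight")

Tracking captures:
  Nxa5: captured white pawn

white pawn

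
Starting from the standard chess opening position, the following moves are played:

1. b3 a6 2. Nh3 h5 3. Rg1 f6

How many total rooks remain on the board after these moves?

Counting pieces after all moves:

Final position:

  a b c d e f g h
  ─────────────────
8│♜ ♞ ♝ ♛ ♚ ♝ ♞ ♜│8
7│· ♟ ♟ ♟ ♟ · ♟ ·│7
6│♟ · · · · ♟ · ·│6
5│· · · · · · · ♟│5
4│· · · · · · · ·│4
3│· ♙ · · · · · ♘│3
2│♙ · ♙ ♙ ♙ ♙ ♙ ♙│2
1│♖ ♘ ♗ ♕ ♔ ♗ ♖ ·│1
  ─────────────────
  a b c d e f g h


4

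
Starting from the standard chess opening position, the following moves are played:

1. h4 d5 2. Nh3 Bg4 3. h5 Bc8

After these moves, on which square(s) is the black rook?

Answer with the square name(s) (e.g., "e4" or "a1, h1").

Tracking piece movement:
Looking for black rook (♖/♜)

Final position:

  a b c d e f g h
  ─────────────────
8│♜ ♞ ♝ ♛ ♚ ♝ ♞ ♜│8
7│♟ ♟ ♟ · ♟ ♟ ♟ ♟│7
6│· · · · · · · ·│6
5│· · · ♟ · · · ♙│5
4│· · · · · · · ·│4
3│· · · · · · · ♘│3
2│♙ ♙ ♙ ♙ ♙ ♙ ♙ ·│2
1│♖ ♘ ♗ ♕ ♔ ♗ · ♖│1
  ─────────────────
  a b c d e f g h


a8, h8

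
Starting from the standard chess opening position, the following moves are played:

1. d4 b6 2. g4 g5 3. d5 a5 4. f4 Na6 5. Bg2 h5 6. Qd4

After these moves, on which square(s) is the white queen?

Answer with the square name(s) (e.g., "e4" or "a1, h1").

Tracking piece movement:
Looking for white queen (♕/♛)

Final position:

  a b c d e f g h
  ─────────────────
8│♜ · ♝ ♛ ♚ ♝ ♞ ♜│8
7│· · ♟ ♟ ♟ ♟ · ·│7
6│♞ ♟ · · · · · ·│6
5│♟ · · ♙ · · ♟ ♟│5
4│· · · ♕ · ♙ ♙ ·│4
3│· · · · · · · ·│3
2│♙ ♙ ♙ · ♙ · ♗ ♙│2
1│♖ ♘ ♗ · ♔ · ♘ ♖│1
  ─────────────────
  a b c d e f g h


d4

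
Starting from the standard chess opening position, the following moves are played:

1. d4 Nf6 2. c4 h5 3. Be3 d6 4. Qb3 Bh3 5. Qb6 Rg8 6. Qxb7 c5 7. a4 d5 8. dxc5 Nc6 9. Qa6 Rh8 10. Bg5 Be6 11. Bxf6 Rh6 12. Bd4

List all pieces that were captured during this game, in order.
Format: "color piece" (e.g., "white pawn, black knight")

Tracking captures:
  Qxb7: captured black pawn
  dxc5: captured black pawn
  Bxf6: captured black knight

black pawn, black pawn, black knight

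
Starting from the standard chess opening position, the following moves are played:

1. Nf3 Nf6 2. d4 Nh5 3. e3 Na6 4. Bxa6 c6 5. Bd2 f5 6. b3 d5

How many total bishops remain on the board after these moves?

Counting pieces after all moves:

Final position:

  a b c d e f g h
  ─────────────────
8│♜ · ♝ ♛ ♚ ♝ · ♜│8
7│♟ ♟ · · ♟ · ♟ ♟│7
6│♗ · ♟ · · · · ·│6
5│· · · ♟ · ♟ · ♞│5
4│· · · ♙ · · · ·│4
3│· ♙ · · ♙ ♘ · ·│3
2│♙ · ♙ ♗ · ♙ ♙ ♙│2
1│♖ ♘ · ♕ ♔ · · ♖│1
  ─────────────────
  a b c d e f g h


4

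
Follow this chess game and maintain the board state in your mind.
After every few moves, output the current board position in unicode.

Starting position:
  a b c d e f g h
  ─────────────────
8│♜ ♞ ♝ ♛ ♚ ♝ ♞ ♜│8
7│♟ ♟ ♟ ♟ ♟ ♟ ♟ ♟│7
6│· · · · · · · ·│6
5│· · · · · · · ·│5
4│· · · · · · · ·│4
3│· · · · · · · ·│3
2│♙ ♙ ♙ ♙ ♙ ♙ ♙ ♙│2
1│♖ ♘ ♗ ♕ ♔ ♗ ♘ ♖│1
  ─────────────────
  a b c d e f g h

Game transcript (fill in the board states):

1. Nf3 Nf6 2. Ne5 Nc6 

  a b c d e f g h
  ─────────────────
8│♜ · ♝ ♛ ♚ ♝ · ♜│8
7│♟ ♟ ♟ ♟ ♟ ♟ ♟ ♟│7
6│· · ♞ · · ♞ · ·│6
5│· · · · ♘ · · ·│5
4│· · · · · · · ·│4
3│· · · · · · · ·│3
2│♙ ♙ ♙ ♙ ♙ ♙ ♙ ♙│2
1│♖ ♘ ♗ ♕ ♔ ♗ · ♖│1
  ─────────────────
  a b c d e f g h

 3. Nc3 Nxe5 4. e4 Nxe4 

  a b c d e f g h
  ─────────────────
8│♜ · ♝ ♛ ♚ ♝ · ♜│8
7│♟ ♟ ♟ ♟ ♟ ♟ ♟ ♟│7
6│· · · · · · · ·│6
5│· · · · ♞ · · ·│5
4│· · · · ♞ · · ·│4
3│· · ♘ · · · · ·│3
2│♙ ♙ ♙ ♙ · ♙ ♙ ♙│2
1│♖ · ♗ ♕ ♔ ♗ · ♖│1
  ─────────────────
  a b c d e f g h

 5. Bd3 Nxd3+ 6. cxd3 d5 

  a b c d e f g h
  ─────────────────
8│♜ · ♝ ♛ ♚ ♝ · ♜│8
7│♟ ♟ ♟ · ♟ ♟ ♟ ♟│7
6│· · · · · · · ·│6
5│· · · ♟ · · · ·│5
4│· · · · ♞ · · ·│4
3│· · ♘ ♙ · · · ·│3
2│♙ ♙ · ♙ · ♙ ♙ ♙│2
1│♖ · ♗ ♕ ♔ · · ♖│1
  ─────────────────
  a b c d e f g h

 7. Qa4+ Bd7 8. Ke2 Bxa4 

  a b c d e f g h
  ─────────────────
8│♜ · · ♛ ♚ ♝ · ♜│8
7│♟ ♟ ♟ · ♟ ♟ ♟ ♟│7
6│· · · · · · · ·│6
5│· · · ♟ · · · ·│5
4│♝ · · · ♞ · · ·│4
3│· · ♘ ♙ · · · ·│3
2│♙ ♙ · ♙ ♔ ♙ ♙ ♙│2
1│♖ · ♗ · · · · ♖│1
  ─────────────────
  a b c d e f g h



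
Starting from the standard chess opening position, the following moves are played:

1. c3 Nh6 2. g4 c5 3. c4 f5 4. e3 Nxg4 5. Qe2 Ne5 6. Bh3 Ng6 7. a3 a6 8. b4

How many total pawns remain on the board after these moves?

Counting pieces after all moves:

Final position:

  a b c d e f g h
  ─────────────────
8│♜ ♞ ♝ ♛ ♚ ♝ · ♜│8
7│· ♟ · ♟ ♟ · ♟ ♟│7
6│♟ · · · · · ♞ ·│6
5│· · ♟ · · ♟ · ·│5
4│· ♙ ♙ · · · · ·│4
3│♙ · · · ♙ · · ♗│3
2│· · · ♙ ♕ ♙ · ♙│2
1│♖ ♘ ♗ · ♔ · ♘ ♖│1
  ─────────────────
  a b c d e f g h


15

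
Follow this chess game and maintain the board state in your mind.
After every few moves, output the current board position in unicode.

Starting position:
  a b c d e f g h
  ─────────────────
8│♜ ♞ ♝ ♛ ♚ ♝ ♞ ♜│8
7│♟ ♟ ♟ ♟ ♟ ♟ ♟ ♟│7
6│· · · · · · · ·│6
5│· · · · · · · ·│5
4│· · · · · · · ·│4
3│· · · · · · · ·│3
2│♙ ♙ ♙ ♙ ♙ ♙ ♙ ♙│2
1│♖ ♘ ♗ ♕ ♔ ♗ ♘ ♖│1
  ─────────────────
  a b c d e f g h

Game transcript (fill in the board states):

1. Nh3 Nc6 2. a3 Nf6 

  a b c d e f g h
  ─────────────────
8│♜ · ♝ ♛ ♚ ♝ · ♜│8
7│♟ ♟ ♟ ♟ ♟ ♟ ♟ ♟│7
6│· · ♞ · · ♞ · ·│6
5│· · · · · · · ·│5
4│· · · · · · · ·│4
3│♙ · · · · · · ♘│3
2│· ♙ ♙ ♙ ♙ ♙ ♙ ♙│2
1│♖ ♘ ♗ ♕ ♔ ♗ · ♖│1
  ─────────────────
  a b c d e f g h

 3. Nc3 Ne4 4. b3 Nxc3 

  a b c d e f g h
  ─────────────────
8│♜ · ♝ ♛ ♚ ♝ · ♜│8
7│♟ ♟ ♟ ♟ ♟ ♟ ♟ ♟│7
6│· · ♞ · · · · ·│6
5│· · · · · · · ·│5
4│· · · · · · · ·│4
3│♙ ♙ ♞ · · · · ♘│3
2│· · ♙ ♙ ♙ ♙ ♙ ♙│2
1│♖ · ♗ ♕ ♔ ♗ · ♖│1
  ─────────────────
  a b c d e f g h

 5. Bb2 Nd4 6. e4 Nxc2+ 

  a b c d e f g h
  ─────────────────
8│♜ · ♝ ♛ ♚ ♝ · ♜│8
7│♟ ♟ ♟ ♟ ♟ ♟ ♟ ♟│7
6│· · · · · · · ·│6
5│· · · · · · · ·│5
4│· · · · ♙ · · ·│4
3│♙ ♙ ♞ · · · · ♘│3
2│· ♗ ♞ ♙ · ♙ ♙ ♙│2
1│♖ · · ♕ ♔ ♗ · ♖│1
  ─────────────────
  a b c d e f g h

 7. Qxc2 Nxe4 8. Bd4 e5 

  a b c d e f g h
  ─────────────────
8│♜ · ♝ ♛ ♚ ♝ · ♜│8
7│♟ ♟ ♟ ♟ · ♟ ♟ ♟│7
6│· · · · · · · ·│6
5│· · · · ♟ · · ·│5
4│· · · ♗ ♞ · · ·│4
3│♙ ♙ · · · · · ♘│3
2│· · ♕ ♙ · ♙ ♙ ♙│2
1│♖ · · · ♔ ♗ · ♖│1
  ─────────────────
  a b c d e f g h

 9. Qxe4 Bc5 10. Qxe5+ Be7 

  a b c d e f g h
  ─────────────────
8│♜ · ♝ ♛ ♚ · · ♜│8
7│♟ ♟ ♟ ♟ ♝ ♟ ♟ ♟│7
6│· · · · · · · ·│6
5│· · · · ♕ · · ·│5
4│· · · ♗ · · · ·│4
3│♙ ♙ · · · · · ♘│3
2│· · · ♙ · ♙ ♙ ♙│2
1│♖ · · · ♔ ♗ · ♖│1
  ─────────────────
  a b c d e f g h



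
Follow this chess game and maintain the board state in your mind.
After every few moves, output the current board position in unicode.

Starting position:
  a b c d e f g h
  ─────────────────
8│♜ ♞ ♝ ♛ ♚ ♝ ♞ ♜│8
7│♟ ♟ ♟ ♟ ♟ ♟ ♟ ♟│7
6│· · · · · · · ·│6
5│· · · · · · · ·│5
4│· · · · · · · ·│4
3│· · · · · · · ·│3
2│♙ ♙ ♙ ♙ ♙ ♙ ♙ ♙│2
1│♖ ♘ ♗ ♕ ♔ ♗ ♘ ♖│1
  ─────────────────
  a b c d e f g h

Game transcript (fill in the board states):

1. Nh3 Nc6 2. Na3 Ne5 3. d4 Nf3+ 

  a b c d e f g h
  ─────────────────
8│♜ · ♝ ♛ ♚ ♝ ♞ ♜│8
7│♟ ♟ ♟ ♟ ♟ ♟ ♟ ♟│7
6│· · · · · · · ·│6
5│· · · · · · · ·│5
4│· · · ♙ · · · ·│4
3│♘ · · · · ♞ · ♘│3
2│♙ ♙ ♙ · ♙ ♙ ♙ ♙│2
1│♖ · ♗ ♕ ♔ ♗ · ♖│1
  ─────────────────
  a b c d e f g h

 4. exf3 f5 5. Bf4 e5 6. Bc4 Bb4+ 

  a b c d e f g h
  ─────────────────
8│♜ · ♝ ♛ ♚ · ♞ ♜│8
7│♟ ♟ ♟ ♟ · · ♟ ♟│7
6│· · · · · · · ·│6
5│· · · · ♟ ♟ · ·│5
4│· ♝ ♗ ♙ · ♗ · ·│4
3│♘ · · · · ♙ · ♘│3
2│♙ ♙ ♙ · · ♙ ♙ ♙│2
1│♖ · · ♕ ♔ · · ♖│1
  ─────────────────
  a b c d e f g h

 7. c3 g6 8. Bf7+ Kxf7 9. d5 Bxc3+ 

  a b c d e f g h
  ─────────────────
8│♜ · ♝ ♛ · · ♞ ♜│8
7│♟ ♟ ♟ ♟ · ♚ · ♟│7
6│· · · · · · ♟ ·│6
5│· · · ♙ ♟ ♟ · ·│5
4│· · · · · ♗ · ·│4
3│♘ · ♝ · · ♙ · ♘│3
2│♙ ♙ · · · ♙ ♙ ♙│2
1│♖ · · ♕ ♔ · · ♖│1
  ─────────────────
  a b c d e f g h

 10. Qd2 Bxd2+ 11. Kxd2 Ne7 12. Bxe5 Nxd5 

  a b c d e f g h
  ─────────────────
8│♜ · ♝ ♛ · · · ♜│8
7│♟ ♟ ♟ ♟ · ♚ · ♟│7
6│· · · · · · ♟ ·│6
5│· · · ♞ ♗ ♟ · ·│5
4│· · · · · · · ·│4
3│♘ · · · · ♙ · ♘│3
2│♙ ♙ · ♔ · ♙ ♙ ♙│2
1│♖ · · · · · · ♖│1
  ─────────────────
  a b c d e f g h

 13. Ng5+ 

  a b c d e f g h
  ─────────────────
8│♜ · ♝ ♛ · · · ♜│8
7│♟ ♟ ♟ ♟ · ♚ · ♟│7
6│· · · · · · ♟ ·│6
5│· · · ♞ ♗ ♟ ♘ ·│5
4│· · · · · · · ·│4
3│♘ · · · · ♙ · ·│3
2│♙ ♙ · ♔ · ♙ ♙ ♙│2
1│♖ · · · · · · ♖│1
  ─────────────────
  a b c d e f g h


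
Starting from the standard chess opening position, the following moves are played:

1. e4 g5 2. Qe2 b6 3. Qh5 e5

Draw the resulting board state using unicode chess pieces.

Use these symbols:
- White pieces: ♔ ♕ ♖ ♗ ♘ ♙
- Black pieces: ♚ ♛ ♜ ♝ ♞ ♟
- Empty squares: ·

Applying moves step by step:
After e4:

♜ ♞ ♝ ♛ ♚ ♝ ♞ ♜
♟ ♟ ♟ ♟ ♟ ♟ ♟ ♟
· · · · · · · ·
· · · · · · · ·
· · · · ♙ · · ·
· · · · · · · ·
♙ ♙ ♙ ♙ · ♙ ♙ ♙
♖ ♘ ♗ ♕ ♔ ♗ ♘ ♖


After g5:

♜ ♞ ♝ ♛ ♚ ♝ ♞ ♜
♟ ♟ ♟ ♟ ♟ ♟ · ♟
· · · · · · · ·
· · · · · · ♟ ·
· · · · ♙ · · ·
· · · · · · · ·
♙ ♙ ♙ ♙ · ♙ ♙ ♙
♖ ♘ ♗ ♕ ♔ ♗ ♘ ♖


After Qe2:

♜ ♞ ♝ ♛ ♚ ♝ ♞ ♜
♟ ♟ ♟ ♟ ♟ ♟ · ♟
· · · · · · · ·
· · · · · · ♟ ·
· · · · ♙ · · ·
· · · · · · · ·
♙ ♙ ♙ ♙ ♕ ♙ ♙ ♙
♖ ♘ ♗ · ♔ ♗ ♘ ♖


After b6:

♜ ♞ ♝ ♛ ♚ ♝ ♞ ♜
♟ · ♟ ♟ ♟ ♟ · ♟
· ♟ · · · · · ·
· · · · · · ♟ ·
· · · · ♙ · · ·
· · · · · · · ·
♙ ♙ ♙ ♙ ♕ ♙ ♙ ♙
♖ ♘ ♗ · ♔ ♗ ♘ ♖


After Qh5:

♜ ♞ ♝ ♛ ♚ ♝ ♞ ♜
♟ · ♟ ♟ ♟ ♟ · ♟
· ♟ · · · · · ·
· · · · · · ♟ ♕
· · · · ♙ · · ·
· · · · · · · ·
♙ ♙ ♙ ♙ · ♙ ♙ ♙
♖ ♘ ♗ · ♔ ♗ ♘ ♖


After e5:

♜ ♞ ♝ ♛ ♚ ♝ ♞ ♜
♟ · ♟ ♟ · ♟ · ♟
· ♟ · · · · · ·
· · · · ♟ · ♟ ♕
· · · · ♙ · · ·
· · · · · · · ·
♙ ♙ ♙ ♙ · ♙ ♙ ♙
♖ ♘ ♗ · ♔ ♗ ♘ ♖



  a b c d e f g h
  ─────────────────
8│♜ ♞ ♝ ♛ ♚ ♝ ♞ ♜│8
7│♟ · ♟ ♟ · ♟ · ♟│7
6│· ♟ · · · · · ·│6
5│· · · · ♟ · ♟ ♕│5
4│· · · · ♙ · · ·│4
3│· · · · · · · ·│3
2│♙ ♙ ♙ ♙ · ♙ ♙ ♙│2
1│♖ ♘ ♗ · ♔ ♗ ♘ ♖│1
  ─────────────────
  a b c d e f g h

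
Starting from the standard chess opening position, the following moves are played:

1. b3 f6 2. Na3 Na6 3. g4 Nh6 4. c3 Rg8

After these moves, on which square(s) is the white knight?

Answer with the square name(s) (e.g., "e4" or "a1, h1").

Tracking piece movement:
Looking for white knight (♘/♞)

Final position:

  a b c d e f g h
  ─────────────────
8│♜ · ♝ ♛ ♚ ♝ ♜ ·│8
7│♟ ♟ ♟ ♟ ♟ · ♟ ♟│7
6│♞ · · · · ♟ · ♞│6
5│· · · · · · · ·│5
4│· · · · · · ♙ ·│4
3│♘ ♙ ♙ · · · · ·│3
2│♙ · · ♙ ♙ ♙ · ♙│2
1│♖ · ♗ ♕ ♔ ♗ ♘ ♖│1
  ─────────────────
  a b c d e f g h


a3, g1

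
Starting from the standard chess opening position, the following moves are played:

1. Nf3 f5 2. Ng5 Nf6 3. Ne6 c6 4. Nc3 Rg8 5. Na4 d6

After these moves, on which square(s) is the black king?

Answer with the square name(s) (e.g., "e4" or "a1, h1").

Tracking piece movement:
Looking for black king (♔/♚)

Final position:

  a b c d e f g h
  ─────────────────
8│♜ ♞ ♝ ♛ ♚ ♝ ♜ ·│8
7│♟ ♟ · · ♟ · ♟ ♟│7
6│· · ♟ ♟ ♘ ♞ · ·│6
5│· · · · · ♟ · ·│5
4│♘ · · · · · · ·│4
3│· · · · · · · ·│3
2│♙ ♙ ♙ ♙ ♙ ♙ ♙ ♙│2
1│♖ · ♗ ♕ ♔ ♗ · ♖│1
  ─────────────────
  a b c d e f g h


e8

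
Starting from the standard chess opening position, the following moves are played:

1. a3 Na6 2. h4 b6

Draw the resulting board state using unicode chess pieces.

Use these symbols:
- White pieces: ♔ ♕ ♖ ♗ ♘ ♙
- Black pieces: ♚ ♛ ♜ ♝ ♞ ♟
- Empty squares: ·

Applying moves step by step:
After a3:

♜ ♞ ♝ ♛ ♚ ♝ ♞ ♜
♟ ♟ ♟ ♟ ♟ ♟ ♟ ♟
· · · · · · · ·
· · · · · · · ·
· · · · · · · ·
♙ · · · · · · ·
· ♙ ♙ ♙ ♙ ♙ ♙ ♙
♖ ♘ ♗ ♕ ♔ ♗ ♘ ♖


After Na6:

♜ · ♝ ♛ ♚ ♝ ♞ ♜
♟ ♟ ♟ ♟ ♟ ♟ ♟ ♟
♞ · · · · · · ·
· · · · · · · ·
· · · · · · · ·
♙ · · · · · · ·
· ♙ ♙ ♙ ♙ ♙ ♙ ♙
♖ ♘ ♗ ♕ ♔ ♗ ♘ ♖


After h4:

♜ · ♝ ♛ ♚ ♝ ♞ ♜
♟ ♟ ♟ ♟ ♟ ♟ ♟ ♟
♞ · · · · · · ·
· · · · · · · ·
· · · · · · · ♙
♙ · · · · · · ·
· ♙ ♙ ♙ ♙ ♙ ♙ ·
♖ ♘ ♗ ♕ ♔ ♗ ♘ ♖


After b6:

♜ · ♝ ♛ ♚ ♝ ♞ ♜
♟ · ♟ ♟ ♟ ♟ ♟ ♟
♞ ♟ · · · · · ·
· · · · · · · ·
· · · · · · · ♙
♙ · · · · · · ·
· ♙ ♙ ♙ ♙ ♙ ♙ ·
♖ ♘ ♗ ♕ ♔ ♗ ♘ ♖



  a b c d e f g h
  ─────────────────
8│♜ · ♝ ♛ ♚ ♝ ♞ ♜│8
7│♟ · ♟ ♟ ♟ ♟ ♟ ♟│7
6│♞ ♟ · · · · · ·│6
5│· · · · · · · ·│5
4│· · · · · · · ♙│4
3│♙ · · · · · · ·│3
2│· ♙ ♙ ♙ ♙ ♙ ♙ ·│2
1│♖ ♘ ♗ ♕ ♔ ♗ ♘ ♖│1
  ─────────────────
  a b c d e f g h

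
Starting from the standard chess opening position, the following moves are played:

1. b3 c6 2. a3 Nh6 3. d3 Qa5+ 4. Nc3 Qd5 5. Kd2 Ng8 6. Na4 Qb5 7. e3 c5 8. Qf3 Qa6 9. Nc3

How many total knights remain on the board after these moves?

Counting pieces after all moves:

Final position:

  a b c d e f g h
  ─────────────────
8│♜ ♞ ♝ · ♚ ♝ ♞ ♜│8
7│♟ ♟ · ♟ ♟ ♟ ♟ ♟│7
6│♛ · · · · · · ·│6
5│· · ♟ · · · · ·│5
4│· · · · · · · ·│4
3│♙ ♙ ♘ ♙ ♙ ♕ · ·│3
2│· · ♙ ♔ · ♙ ♙ ♙│2
1│♖ · ♗ · · ♗ ♘ ♖│1
  ─────────────────
  a b c d e f g h


4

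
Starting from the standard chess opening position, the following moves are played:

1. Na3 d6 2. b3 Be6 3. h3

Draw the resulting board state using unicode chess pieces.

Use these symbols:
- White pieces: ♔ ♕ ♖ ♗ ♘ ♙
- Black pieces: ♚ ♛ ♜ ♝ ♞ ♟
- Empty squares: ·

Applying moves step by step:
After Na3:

♜ ♞ ♝ ♛ ♚ ♝ ♞ ♜
♟ ♟ ♟ ♟ ♟ ♟ ♟ ♟
· · · · · · · ·
· · · · · · · ·
· · · · · · · ·
♘ · · · · · · ·
♙ ♙ ♙ ♙ ♙ ♙ ♙ ♙
♖ · ♗ ♕ ♔ ♗ ♘ ♖


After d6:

♜ ♞ ♝ ♛ ♚ ♝ ♞ ♜
♟ ♟ ♟ · ♟ ♟ ♟ ♟
· · · ♟ · · · ·
· · · · · · · ·
· · · · · · · ·
♘ · · · · · · ·
♙ ♙ ♙ ♙ ♙ ♙ ♙ ♙
♖ · ♗ ♕ ♔ ♗ ♘ ♖


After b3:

♜ ♞ ♝ ♛ ♚ ♝ ♞ ♜
♟ ♟ ♟ · ♟ ♟ ♟ ♟
· · · ♟ · · · ·
· · · · · · · ·
· · · · · · · ·
♘ ♙ · · · · · ·
♙ · ♙ ♙ ♙ ♙ ♙ ♙
♖ · ♗ ♕ ♔ ♗ ♘ ♖


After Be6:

♜ ♞ · ♛ ♚ ♝ ♞ ♜
♟ ♟ ♟ · ♟ ♟ ♟ ♟
· · · ♟ ♝ · · ·
· · · · · · · ·
· · · · · · · ·
♘ ♙ · · · · · ·
♙ · ♙ ♙ ♙ ♙ ♙ ♙
♖ · ♗ ♕ ♔ ♗ ♘ ♖


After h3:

♜ ♞ · ♛ ♚ ♝ ♞ ♜
♟ ♟ ♟ · ♟ ♟ ♟ ♟
· · · ♟ ♝ · · ·
· · · · · · · ·
· · · · · · · ·
♘ ♙ · · · · · ♙
♙ · ♙ ♙ ♙ ♙ ♙ ·
♖ · ♗ ♕ ♔ ♗ ♘ ♖



  a b c d e f g h
  ─────────────────
8│♜ ♞ · ♛ ♚ ♝ ♞ ♜│8
7│♟ ♟ ♟ · ♟ ♟ ♟ ♟│7
6│· · · ♟ ♝ · · ·│6
5│· · · · · · · ·│5
4│· · · · · · · ·│4
3│♘ ♙ · · · · · ♙│3
2│♙ · ♙ ♙ ♙ ♙ ♙ ·│2
1│♖ · ♗ ♕ ♔ ♗ ♘ ♖│1
  ─────────────────
  a b c d e f g h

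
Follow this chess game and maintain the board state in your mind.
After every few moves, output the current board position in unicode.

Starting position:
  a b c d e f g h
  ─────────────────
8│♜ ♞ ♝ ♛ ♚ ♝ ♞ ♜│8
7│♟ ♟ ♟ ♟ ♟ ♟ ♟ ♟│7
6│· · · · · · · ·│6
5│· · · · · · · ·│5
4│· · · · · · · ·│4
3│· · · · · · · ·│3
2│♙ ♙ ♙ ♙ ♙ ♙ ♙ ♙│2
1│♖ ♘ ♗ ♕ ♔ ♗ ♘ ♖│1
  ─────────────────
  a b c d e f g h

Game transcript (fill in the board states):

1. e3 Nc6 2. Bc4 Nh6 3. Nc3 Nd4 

  a b c d e f g h
  ─────────────────
8│♜ · ♝ ♛ ♚ ♝ · ♜│8
7│♟ ♟ ♟ ♟ ♟ ♟ ♟ ♟│7
6│· · · · · · · ♞│6
5│· · · · · · · ·│5
4│· · ♗ ♞ · · · ·│4
3│· · ♘ · ♙ · · ·│3
2│♙ ♙ ♙ ♙ · ♙ ♙ ♙│2
1│♖ · ♗ ♕ ♔ · ♘ ♖│1
  ─────────────────
  a b c d e f g h

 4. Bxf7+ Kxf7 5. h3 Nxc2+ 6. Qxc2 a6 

  a b c d e f g h
  ─────────────────
8│♜ · ♝ ♛ · ♝ · ♜│8
7│· ♟ ♟ ♟ ♟ ♚ ♟ ♟│7
6│♟ · · · · · · ♞│6
5│· · · · · · · ·│5
4│· · · · · · · ·│4
3│· · ♘ · ♙ · · ♙│3
2│♙ ♙ ♕ ♙ · ♙ ♙ ·│2
1│♖ · ♗ · ♔ · ♘ ♖│1
  ─────────────────
  a b c d e f g h

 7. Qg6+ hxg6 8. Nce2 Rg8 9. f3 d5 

  a b c d e f g h
  ─────────────────
8│♜ · ♝ ♛ · ♝ ♜ ·│8
7│· ♟ ♟ · ♟ ♚ ♟ ·│7
6│♟ · · · · · ♟ ♞│6
5│· · · ♟ · · · ·│5
4│· · · · · · · ·│4
3│· · · · ♙ ♙ · ♙│3
2│♙ ♙ · ♙ ♘ · ♙ ·│2
1│♖ · ♗ · ♔ · ♘ ♖│1
  ─────────────────
  a b c d e f g h

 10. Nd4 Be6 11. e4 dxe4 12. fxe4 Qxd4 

  a b c d e f g h
  ─────────────────
8│♜ · · · · ♝ ♜ ·│8
7│· ♟ ♟ · ♟ ♚ ♟ ·│7
6│♟ · · · ♝ · ♟ ♞│6
5│· · · · · · · ·│5
4│· · · ♛ ♙ · · ·│4
3│· · · · · · · ♙│3
2│♙ ♙ · ♙ · · ♙ ·│2
1│♖ · ♗ · ♔ · ♘ ♖│1
  ─────────────────
  a b c d e f g h

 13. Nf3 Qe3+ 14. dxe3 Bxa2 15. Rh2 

  a b c d e f g h
  ─────────────────
8│♜ · · · · ♝ ♜ ·│8
7│· ♟ ♟ · ♟ ♚ ♟ ·│7
6│♟ · · · · · ♟ ♞│6
5│· · · · · · · ·│5
4│· · · · ♙ · · ·│4
3│· · · · ♙ ♘ · ♙│3
2│♝ ♙ · · · · ♙ ♖│2
1│♖ · ♗ · ♔ · · ·│1
  ─────────────────
  a b c d e f g h


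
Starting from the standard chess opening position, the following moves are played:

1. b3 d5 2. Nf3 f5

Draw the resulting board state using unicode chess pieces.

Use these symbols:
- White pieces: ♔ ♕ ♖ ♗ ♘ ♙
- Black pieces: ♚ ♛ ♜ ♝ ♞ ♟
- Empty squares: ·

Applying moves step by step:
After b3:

♜ ♞ ♝ ♛ ♚ ♝ ♞ ♜
♟ ♟ ♟ ♟ ♟ ♟ ♟ ♟
· · · · · · · ·
· · · · · · · ·
· · · · · · · ·
· ♙ · · · · · ·
♙ · ♙ ♙ ♙ ♙ ♙ ♙
♖ ♘ ♗ ♕ ♔ ♗ ♘ ♖


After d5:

♜ ♞ ♝ ♛ ♚ ♝ ♞ ♜
♟ ♟ ♟ · ♟ ♟ ♟ ♟
· · · · · · · ·
· · · ♟ · · · ·
· · · · · · · ·
· ♙ · · · · · ·
♙ · ♙ ♙ ♙ ♙ ♙ ♙
♖ ♘ ♗ ♕ ♔ ♗ ♘ ♖


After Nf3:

♜ ♞ ♝ ♛ ♚ ♝ ♞ ♜
♟ ♟ ♟ · ♟ ♟ ♟ ♟
· · · · · · · ·
· · · ♟ · · · ·
· · · · · · · ·
· ♙ · · · ♘ · ·
♙ · ♙ ♙ ♙ ♙ ♙ ♙
♖ ♘ ♗ ♕ ♔ ♗ · ♖


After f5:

♜ ♞ ♝ ♛ ♚ ♝ ♞ ♜
♟ ♟ ♟ · ♟ · ♟ ♟
· · · · · · · ·
· · · ♟ · ♟ · ·
· · · · · · · ·
· ♙ · · · ♘ · ·
♙ · ♙ ♙ ♙ ♙ ♙ ♙
♖ ♘ ♗ ♕ ♔ ♗ · ♖



  a b c d e f g h
  ─────────────────
8│♜ ♞ ♝ ♛ ♚ ♝ ♞ ♜│8
7│♟ ♟ ♟ · ♟ · ♟ ♟│7
6│· · · · · · · ·│6
5│· · · ♟ · ♟ · ·│5
4│· · · · · · · ·│4
3│· ♙ · · · ♘ · ·│3
2│♙ · ♙ ♙ ♙ ♙ ♙ ♙│2
1│♖ ♘ ♗ ♕ ♔ ♗ · ♖│1
  ─────────────────
  a b c d e f g h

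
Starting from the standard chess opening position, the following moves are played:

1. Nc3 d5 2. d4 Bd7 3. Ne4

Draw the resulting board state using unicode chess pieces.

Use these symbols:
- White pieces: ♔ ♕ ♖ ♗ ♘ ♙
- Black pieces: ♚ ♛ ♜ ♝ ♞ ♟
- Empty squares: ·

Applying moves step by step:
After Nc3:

♜ ♞ ♝ ♛ ♚ ♝ ♞ ♜
♟ ♟ ♟ ♟ ♟ ♟ ♟ ♟
· · · · · · · ·
· · · · · · · ·
· · · · · · · ·
· · ♘ · · · · ·
♙ ♙ ♙ ♙ ♙ ♙ ♙ ♙
♖ · ♗ ♕ ♔ ♗ ♘ ♖


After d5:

♜ ♞ ♝ ♛ ♚ ♝ ♞ ♜
♟ ♟ ♟ · ♟ ♟ ♟ ♟
· · · · · · · ·
· · · ♟ · · · ·
· · · · · · · ·
· · ♘ · · · · ·
♙ ♙ ♙ ♙ ♙ ♙ ♙ ♙
♖ · ♗ ♕ ♔ ♗ ♘ ♖


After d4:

♜ ♞ ♝ ♛ ♚ ♝ ♞ ♜
♟ ♟ ♟ · ♟ ♟ ♟ ♟
· · · · · · · ·
· · · ♟ · · · ·
· · · ♙ · · · ·
· · ♘ · · · · ·
♙ ♙ ♙ · ♙ ♙ ♙ ♙
♖ · ♗ ♕ ♔ ♗ ♘ ♖


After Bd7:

♜ ♞ · ♛ ♚ ♝ ♞ ♜
♟ ♟ ♟ ♝ ♟ ♟ ♟ ♟
· · · · · · · ·
· · · ♟ · · · ·
· · · ♙ · · · ·
· · ♘ · · · · ·
♙ ♙ ♙ · ♙ ♙ ♙ ♙
♖ · ♗ ♕ ♔ ♗ ♘ ♖


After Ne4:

♜ ♞ · ♛ ♚ ♝ ♞ ♜
♟ ♟ ♟ ♝ ♟ ♟ ♟ ♟
· · · · · · · ·
· · · ♟ · · · ·
· · · ♙ ♘ · · ·
· · · · · · · ·
♙ ♙ ♙ · ♙ ♙ ♙ ♙
♖ · ♗ ♕ ♔ ♗ ♘ ♖



  a b c d e f g h
  ─────────────────
8│♜ ♞ · ♛ ♚ ♝ ♞ ♜│8
7│♟ ♟ ♟ ♝ ♟ ♟ ♟ ♟│7
6│· · · · · · · ·│6
5│· · · ♟ · · · ·│5
4│· · · ♙ ♘ · · ·│4
3│· · · · · · · ·│3
2│♙ ♙ ♙ · ♙ ♙ ♙ ♙│2
1│♖ · ♗ ♕ ♔ ♗ ♘ ♖│1
  ─────────────────
  a b c d e f g h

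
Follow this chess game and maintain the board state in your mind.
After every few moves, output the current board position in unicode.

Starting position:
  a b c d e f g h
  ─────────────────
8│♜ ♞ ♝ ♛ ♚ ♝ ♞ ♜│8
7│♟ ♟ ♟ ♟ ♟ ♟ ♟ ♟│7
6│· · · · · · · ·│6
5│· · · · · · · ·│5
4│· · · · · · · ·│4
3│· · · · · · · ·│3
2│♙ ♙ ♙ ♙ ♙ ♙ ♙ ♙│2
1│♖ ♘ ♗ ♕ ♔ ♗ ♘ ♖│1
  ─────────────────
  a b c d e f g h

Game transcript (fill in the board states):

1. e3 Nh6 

  a b c d e f g h
  ─────────────────
8│♜ ♞ ♝ ♛ ♚ ♝ · ♜│8
7│♟ ♟ ♟ ♟ ♟ ♟ ♟ ♟│7
6│· · · · · · · ♞│6
5│· · · · · · · ·│5
4│· · · · · · · ·│4
3│· · · · ♙ · · ·│3
2│♙ ♙ ♙ ♙ · ♙ ♙ ♙│2
1│♖ ♘ ♗ ♕ ♔ ♗ ♘ ♖│1
  ─────────────────
  a b c d e f g h

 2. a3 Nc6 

  a b c d e f g h
  ─────────────────
8│♜ · ♝ ♛ ♚ ♝ · ♜│8
7│♟ ♟ ♟ ♟ ♟ ♟ ♟ ♟│7
6│· · ♞ · · · · ♞│6
5│· · · · · · · ·│5
4│· · · · · · · ·│4
3│♙ · · · ♙ · · ·│3
2│· ♙ ♙ ♙ · ♙ ♙ ♙│2
1│♖ ♘ ♗ ♕ ♔ ♗ ♘ ♖│1
  ─────────────────
  a b c d e f g h

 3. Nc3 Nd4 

  a b c d e f g h
  ─────────────────
8│♜ · ♝ ♛ ♚ ♝ · ♜│8
7│♟ ♟ ♟ ♟ ♟ ♟ ♟ ♟│7
6│· · · · · · · ♞│6
5│· · · · · · · ·│5
4│· · · ♞ · · · ·│4
3│♙ · ♘ · ♙ · · ·│3
2│· ♙ ♙ ♙ · ♙ ♙ ♙│2
1│♖ · ♗ ♕ ♔ ♗ ♘ ♖│1
  ─────────────────
  a b c d e f g h

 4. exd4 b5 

  a b c d e f g h
  ─────────────────
8│♜ · ♝ ♛ ♚ ♝ · ♜│8
7│♟ · ♟ ♟ ♟ ♟ ♟ ♟│7
6│· · · · · · · ♞│6
5│· ♟ · · · · · ·│5
4│· · · ♙ · · · ·│4
3│♙ · ♘ · · · · ·│3
2│· ♙ ♙ ♙ · ♙ ♙ ♙│2
1│♖ · ♗ ♕ ♔ ♗ ♘ ♖│1
  ─────────────────
  a b c d e f g h

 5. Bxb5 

  a b c d e f g h
  ─────────────────
8│♜ · ♝ ♛ ♚ ♝ · ♜│8
7│♟ · ♟ ♟ ♟ ♟ ♟ ♟│7
6│· · · · · · · ♞│6
5│· ♗ · · · · · ·│5
4│· · · ♙ · · · ·│4
3│♙ · ♘ · · · · ·│3
2│· ♙ ♙ ♙ · ♙ ♙ ♙│2
1│♖ · ♗ ♕ ♔ · ♘ ♖│1
  ─────────────────
  a b c d e f g h


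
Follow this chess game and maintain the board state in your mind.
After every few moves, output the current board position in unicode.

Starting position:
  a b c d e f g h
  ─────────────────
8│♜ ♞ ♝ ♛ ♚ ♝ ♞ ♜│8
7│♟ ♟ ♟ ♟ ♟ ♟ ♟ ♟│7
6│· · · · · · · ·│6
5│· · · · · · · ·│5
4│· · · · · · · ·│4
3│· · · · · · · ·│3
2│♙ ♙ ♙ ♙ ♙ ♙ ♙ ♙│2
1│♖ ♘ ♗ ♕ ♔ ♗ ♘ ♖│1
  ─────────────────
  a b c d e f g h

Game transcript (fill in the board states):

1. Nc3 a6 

  a b c d e f g h
  ─────────────────
8│♜ ♞ ♝ ♛ ♚ ♝ ♞ ♜│8
7│· ♟ ♟ ♟ ♟ ♟ ♟ ♟│7
6│♟ · · · · · · ·│6
5│· · · · · · · ·│5
4│· · · · · · · ·│4
3│· · ♘ · · · · ·│3
2│♙ ♙ ♙ ♙ ♙ ♙ ♙ ♙│2
1│♖ · ♗ ♕ ♔ ♗ ♘ ♖│1
  ─────────────────
  a b c d e f g h

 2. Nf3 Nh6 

  a b c d e f g h
  ─────────────────
8│♜ ♞ ♝ ♛ ♚ ♝ · ♜│8
7│· ♟ ♟ ♟ ♟ ♟ ♟ ♟│7
6│♟ · · · · · · ♞│6
5│· · · · · · · ·│5
4│· · · · · · · ·│4
3│· · ♘ · · ♘ · ·│3
2│♙ ♙ ♙ ♙ ♙ ♙ ♙ ♙│2
1│♖ · ♗ ♕ ♔ ♗ · ♖│1
  ─────────────────
  a b c d e f g h

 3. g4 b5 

  a b c d e f g h
  ─────────────────
8│♜ ♞ ♝ ♛ ♚ ♝ · ♜│8
7│· · ♟ ♟ ♟ ♟ ♟ ♟│7
6│♟ · · · · · · ♞│6
5│· ♟ · · · · · ·│5
4│· · · · · · ♙ ·│4
3│· · ♘ · · ♘ · ·│3
2│♙ ♙ ♙ ♙ ♙ ♙ · ♙│2
1│♖ · ♗ ♕ ♔ ♗ · ♖│1
  ─────────────────
  a b c d e f g h



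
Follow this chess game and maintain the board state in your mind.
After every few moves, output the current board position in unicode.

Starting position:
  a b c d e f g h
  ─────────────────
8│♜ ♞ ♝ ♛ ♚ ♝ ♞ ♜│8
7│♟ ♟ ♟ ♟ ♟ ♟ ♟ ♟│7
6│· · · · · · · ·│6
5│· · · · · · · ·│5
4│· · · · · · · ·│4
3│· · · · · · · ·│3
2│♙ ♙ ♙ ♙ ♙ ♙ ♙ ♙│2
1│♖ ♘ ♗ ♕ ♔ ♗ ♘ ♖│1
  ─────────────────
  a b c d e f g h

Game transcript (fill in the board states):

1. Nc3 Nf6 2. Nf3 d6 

  a b c d e f g h
  ─────────────────
8│♜ ♞ ♝ ♛ ♚ ♝ · ♜│8
7│♟ ♟ ♟ · ♟ ♟ ♟ ♟│7
6│· · · ♟ · ♞ · ·│6
5│· · · · · · · ·│5
4│· · · · · · · ·│4
3│· · ♘ · · ♘ · ·│3
2│♙ ♙ ♙ ♙ ♙ ♙ ♙ ♙│2
1│♖ · ♗ ♕ ♔ ♗ · ♖│1
  ─────────────────
  a b c d e f g h

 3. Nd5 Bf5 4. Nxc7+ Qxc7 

  a b c d e f g h
  ─────────────────
8│♜ ♞ · · ♚ ♝ · ♜│8
7│♟ ♟ ♛ · ♟ ♟ ♟ ♟│7
6│· · · ♟ · ♞ · ·│6
5│· · · · · ♝ · ·│5
4│· · · · · · · ·│4
3│· · · · · ♘ · ·│3
2│♙ ♙ ♙ ♙ ♙ ♙ ♙ ♙│2
1│♖ · ♗ ♕ ♔ ♗ · ♖│1
  ─────────────────
  a b c d e f g h

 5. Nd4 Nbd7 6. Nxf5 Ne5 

  a b c d e f g h
  ─────────────────
8│♜ · · · ♚ ♝ · ♜│8
7│♟ ♟ ♛ · ♟ ♟ ♟ ♟│7
6│· · · ♟ · ♞ · ·│6
5│· · · · ♞ ♘ · ·│5
4│· · · · · · · ·│4
3│· · · · · · · ·│3
2│♙ ♙ ♙ ♙ ♙ ♙ ♙ ♙│2
1│♖ · ♗ ♕ ♔ ♗ · ♖│1
  ─────────────────
  a b c d e f g h

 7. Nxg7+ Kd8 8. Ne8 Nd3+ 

  a b c d e f g h
  ─────────────────
8│♜ · · ♚ ♘ ♝ · ♜│8
7│♟ ♟ ♛ · ♟ ♟ · ♟│7
6│· · · ♟ · ♞ · ·│6
5│· · · · · · · ·│5
4│· · · · · · · ·│4
3│· · · ♞ · · · ·│3
2│♙ ♙ ♙ ♙ ♙ ♙ ♙ ♙│2
1│♖ · ♗ ♕ ♔ ♗ · ♖│1
  ─────────────────
  a b c d e f g h

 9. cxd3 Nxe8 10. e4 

  a b c d e f g h
  ─────────────────
8│♜ · · ♚ ♞ ♝ · ♜│8
7│♟ ♟ ♛ · ♟ ♟ · ♟│7
6│· · · ♟ · · · ·│6
5│· · · · · · · ·│5
4│· · · · ♙ · · ·│4
3│· · · ♙ · · · ·│3
2│♙ ♙ · ♙ · ♙ ♙ ♙│2
1│♖ · ♗ ♕ ♔ ♗ · ♖│1
  ─────────────────
  a b c d e f g h
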